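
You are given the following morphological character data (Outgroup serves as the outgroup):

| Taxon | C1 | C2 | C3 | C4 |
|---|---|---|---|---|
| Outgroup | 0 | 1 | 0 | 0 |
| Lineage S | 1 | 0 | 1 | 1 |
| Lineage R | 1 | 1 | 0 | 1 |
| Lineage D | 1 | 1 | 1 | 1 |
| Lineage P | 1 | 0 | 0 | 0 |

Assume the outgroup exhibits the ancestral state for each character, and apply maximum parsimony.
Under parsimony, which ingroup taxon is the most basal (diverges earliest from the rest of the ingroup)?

Lineage P

Character polarity is set by the outgroup: the derived state is whichever differs from the outgroup's state, so for C2 the derived state is '0', and for the remaining characters it is '1'.
C1 (derived state '1') is shared by all ingroup taxa — unites the whole ingroup.
C2 (state '0') occurs in Lineage P and Lineage S but conflicts with the nesting implied by the other characters — most parsimoniously interpreted as homoplasy.
C3: derived state '1' in Lineage D and Lineage S only — synapomorphy for {Lineage D, Lineage S}.
C4: derived state '1' in Lineage D, Lineage R, and Lineage S only — synapomorphy for {Lineage D, Lineage R, Lineage S}.
Most parsimonious ingroup topology: (((Lineage S,Lineage D),Lineage R),Lineage P).
Lineage P is sister to the clade containing all other ingroup taxa, so it is the earliest-diverging (most basal) ingroup lineage.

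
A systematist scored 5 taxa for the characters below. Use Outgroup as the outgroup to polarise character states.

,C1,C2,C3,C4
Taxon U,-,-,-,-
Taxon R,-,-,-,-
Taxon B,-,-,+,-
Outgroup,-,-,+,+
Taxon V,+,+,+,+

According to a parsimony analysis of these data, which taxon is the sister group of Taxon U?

Taxon R

Character polarity is set by the outgroup: the derived state is whichever differs from the outgroup's state, so for C3, C4 the derived state is '-', and for the remaining characters it is '+'.
C1: derived state '+' in Taxon V only — an autapomorphy, so it tells us nothing about relationships among taxa.
C2: derived state '+' in Taxon V only — an autapomorphy, so it tells us nothing about relationships among taxa.
Only Taxon R and Taxon U show the derived state '-' for C3, supporting them as a clade.
Only Taxon B, Taxon R, and Taxon U show the derived state '-' for C4, supporting them as a clade.
Most parsimonious ingroup topology: (((Taxon R,Taxon U),Taxon B),Taxon V).
Taxon U and Taxon R form a cherry on this tree, so they are sister taxa.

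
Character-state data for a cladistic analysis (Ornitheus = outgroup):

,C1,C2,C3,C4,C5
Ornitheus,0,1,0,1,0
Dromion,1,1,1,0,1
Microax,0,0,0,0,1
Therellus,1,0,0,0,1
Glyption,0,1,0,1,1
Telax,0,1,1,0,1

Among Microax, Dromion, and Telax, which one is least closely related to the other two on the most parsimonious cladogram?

Microax

Character polarity is set by the outgroup: the derived state is whichever differs from the outgroup's state, so for C2, C4 the derived state is '0', and for the remaining characters it is '1'.
C1 groups Dromion and Therellus, which is incompatible with the clades supported by the remaining characters; treating it as convergent (homoplasy) costs fewer steps than any alternative tree.
C2 (derived state '0') is shared by Microax and Therellus — a synapomorphy uniting that clade.
Only Dromion and Telax show the derived state '1' for C3, supporting them as a clade.
Only Dromion, Microax, Telax, and Therellus show the derived state '0' for C4, supporting them as a clade.
C5 (derived state '1') is shared by all ingroup taxa — unites the whole ingroup.
Most parsimonious ingroup topology: (((Dromion,Telax),(Microax,Therellus)),Glyption).
Telax and Dromion share a more recent common ancestor with each other than either does with Microax, so Microax is the least closely related of the three.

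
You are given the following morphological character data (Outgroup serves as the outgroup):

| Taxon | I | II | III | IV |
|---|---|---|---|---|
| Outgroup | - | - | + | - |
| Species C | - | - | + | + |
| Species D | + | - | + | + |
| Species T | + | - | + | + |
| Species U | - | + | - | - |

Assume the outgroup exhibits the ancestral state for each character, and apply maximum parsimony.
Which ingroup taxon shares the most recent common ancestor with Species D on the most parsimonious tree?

Character polarity is set by the outgroup: the derived state is whichever differs from the outgroup's state, so for III the derived state is '-', and for the remaining characters it is '+'.
I: derived state '+' in Species D and Species T only — synapomorphy for {Species D, Species T}.
II (derived state '+') is unique to Species U (autapomorphy; uninformative for grouping).
III (derived state '-') is unique to Species U (autapomorphy; uninformative for grouping).
Only Species C, Species D, and Species T show the derived state '+' for IV, supporting them as a clade.
Most parsimonious ingroup topology: ((Species C,(Species D,Species T)),Species U).
Species D and Species T form a cherry on this tree, so they are sister taxa.

Species T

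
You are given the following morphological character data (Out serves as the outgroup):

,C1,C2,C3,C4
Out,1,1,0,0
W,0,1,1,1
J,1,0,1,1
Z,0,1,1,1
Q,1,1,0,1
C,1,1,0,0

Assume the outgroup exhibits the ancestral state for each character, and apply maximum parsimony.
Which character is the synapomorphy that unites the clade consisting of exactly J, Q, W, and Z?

C4

Character polarity is set by the outgroup: the derived state is whichever differs from the outgroup's state, so for C1, C2 the derived state is '0', and for the remaining characters it is '1'.
Only W and Z show the derived state '0' for C1, supporting them as a clade.
C2: derived state '0' in J only — an autapomorphy, so it tells us nothing about relationships among taxa.
C3: derived state '1' in J, W, and Z only — synapomorphy for {J, W, Z}.
C4 (derived state '1') is shared by J, Q, W, and Z — a synapomorphy uniting that clade.
Most parsimonious ingroup topology: ((((W,Z),J),Q),C).
The clade {J, Q, W, Z} is supported by C4: its derived state '1' occurs in exactly those taxa and in no other taxon (including the outgroup).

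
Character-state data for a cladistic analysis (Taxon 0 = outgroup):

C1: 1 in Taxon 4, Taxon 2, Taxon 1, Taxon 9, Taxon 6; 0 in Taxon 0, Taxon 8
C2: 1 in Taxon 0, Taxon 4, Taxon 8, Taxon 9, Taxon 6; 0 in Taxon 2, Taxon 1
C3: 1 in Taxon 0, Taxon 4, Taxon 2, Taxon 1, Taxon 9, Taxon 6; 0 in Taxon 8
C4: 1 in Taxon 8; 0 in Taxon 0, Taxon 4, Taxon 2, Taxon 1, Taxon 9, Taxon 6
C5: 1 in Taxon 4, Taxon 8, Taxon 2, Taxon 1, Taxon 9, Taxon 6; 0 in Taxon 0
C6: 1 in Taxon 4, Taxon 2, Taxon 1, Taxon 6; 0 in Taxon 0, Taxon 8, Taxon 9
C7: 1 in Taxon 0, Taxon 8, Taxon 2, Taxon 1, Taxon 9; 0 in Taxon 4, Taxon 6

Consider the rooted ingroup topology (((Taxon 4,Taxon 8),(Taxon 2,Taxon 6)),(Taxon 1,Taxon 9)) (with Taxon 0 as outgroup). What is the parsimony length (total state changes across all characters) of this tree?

Map each character onto (((Taxon 4,Taxon 8),(Taxon 2,Taxon 6)),(Taxon 1,Taxon 9)) (rooted by Taxon 0) and count the minimum state changes it requires (Fitch parsimony):
C1: 2; C2: 2; C3: 1; C4: 1; C5: 1; C6: 3; C7: 2.
Total tree length = 12.

12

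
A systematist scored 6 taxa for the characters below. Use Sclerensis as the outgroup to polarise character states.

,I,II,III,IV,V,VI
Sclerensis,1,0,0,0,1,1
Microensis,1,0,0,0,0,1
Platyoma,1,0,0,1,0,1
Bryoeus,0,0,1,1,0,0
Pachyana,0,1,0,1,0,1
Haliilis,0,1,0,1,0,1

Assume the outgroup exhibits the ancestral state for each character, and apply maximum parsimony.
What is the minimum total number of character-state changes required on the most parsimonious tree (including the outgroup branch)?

6

Character polarity is set by the outgroup: the derived state is whichever differs from the outgroup's state, so for I, V, VI the derived state is '0', and for the remaining characters it is '1'.
I (derived state '0') is shared by Bryoeus, Haliilis, and Pachyana — a synapomorphy uniting that clade.
II: derived state '1' in Haliilis and Pachyana only — synapomorphy for {Haliilis, Pachyana}.
III (derived state '1') is unique to Bryoeus (autapomorphy; uninformative for grouping).
IV: derived state '1' in Bryoeus, Haliilis, Pachyana, and Platyoma only — synapomorphy for {Bryoeus, Haliilis, Pachyana, Platyoma}.
All ingroup taxa share the derived state '0' for V; it defines the ingroup but does not resolve relationships within it.
VI (derived state '0') is unique to Bryoeus (autapomorphy; uninformative for grouping).
Most parsimonious ingroup topology: (Microensis,(Platyoma,(Bryoeus,(Pachyana,Haliilis)))).
Changes per character on this tree: I: 1; II: 1; III: 1; IV: 1; V: 1; VI: 1.
Total = 6.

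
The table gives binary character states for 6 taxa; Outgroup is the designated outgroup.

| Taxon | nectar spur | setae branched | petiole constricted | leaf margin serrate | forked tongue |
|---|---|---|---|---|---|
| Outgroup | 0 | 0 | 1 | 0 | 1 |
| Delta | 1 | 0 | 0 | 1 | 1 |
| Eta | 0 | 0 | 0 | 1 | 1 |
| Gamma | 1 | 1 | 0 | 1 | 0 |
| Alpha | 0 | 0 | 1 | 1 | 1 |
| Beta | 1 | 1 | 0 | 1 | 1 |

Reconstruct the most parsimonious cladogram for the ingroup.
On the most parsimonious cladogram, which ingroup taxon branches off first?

Character polarity is set by the outgroup: the derived state is whichever differs from the outgroup's state, so for petiole constricted, forked tongue the derived state is '0', and for the remaining characters it is '1'.
nectar spur (derived state '1') is shared by Beta, Delta, and Gamma — a synapomorphy uniting that clade.
setae branched (derived state '1') is shared by Beta and Gamma — a synapomorphy uniting that clade.
petiole constricted (derived state '0') is shared by Beta, Delta, Eta, and Gamma — a synapomorphy uniting that clade.
leaf margin serrate (derived state '1') is shared by all ingroup taxa — unites the whole ingroup.
forked tongue (derived state '0') is unique to Gamma (autapomorphy; uninformative for grouping).
Most parsimonious ingroup topology: (((Delta,(Gamma,Beta)),Eta),Alpha).
Alpha is sister to the clade containing all other ingroup taxa, so it is the earliest-diverging (most basal) ingroup lineage.

Alpha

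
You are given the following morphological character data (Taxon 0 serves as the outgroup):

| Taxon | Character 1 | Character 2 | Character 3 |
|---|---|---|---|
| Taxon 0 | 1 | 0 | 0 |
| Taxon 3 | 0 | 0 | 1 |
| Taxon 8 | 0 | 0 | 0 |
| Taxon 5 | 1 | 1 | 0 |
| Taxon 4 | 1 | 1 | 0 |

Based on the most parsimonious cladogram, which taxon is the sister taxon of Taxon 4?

Taxon 5

Character polarity is set by the outgroup: the derived state is whichever differs from the outgroup's state, so for Character 1 the derived state is '0', and for the remaining characters it is '1'.
Character 1 (derived state '0') is shared by Taxon 3 and Taxon 8 — a synapomorphy uniting that clade.
Character 2 (derived state '1') is shared by Taxon 4 and Taxon 5 — a synapomorphy uniting that clade.
Character 3 (derived state '1') is unique to Taxon 3 (autapomorphy; uninformative for grouping).
Most parsimonious ingroup topology: ((Taxon 3,Taxon 8),(Taxon 5,Taxon 4)).
Taxon 4 and Taxon 5 form a cherry on this tree, so they are sister taxa.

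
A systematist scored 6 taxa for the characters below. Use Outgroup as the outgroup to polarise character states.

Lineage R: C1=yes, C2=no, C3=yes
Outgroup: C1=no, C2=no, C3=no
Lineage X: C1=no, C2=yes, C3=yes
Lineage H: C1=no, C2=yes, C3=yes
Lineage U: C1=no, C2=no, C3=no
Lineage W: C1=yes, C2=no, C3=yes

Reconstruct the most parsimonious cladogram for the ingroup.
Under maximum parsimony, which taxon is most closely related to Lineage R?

Lineage W

The outgroup has state 'no' for every character, so 'yes' is the derived state throughout.
C1: derived state 'yes' in Lineage R and Lineage W only — synapomorphy for {Lineage R, Lineage W}.
Only Lineage H and Lineage X show the derived state 'yes' for C2, supporting them as a clade.
C3: derived state 'yes' in Lineage H, Lineage R, Lineage W, and Lineage X only — synapomorphy for {Lineage H, Lineage R, Lineage W, Lineage X}.
Most parsimonious ingroup topology: (Lineage U,((Lineage X,Lineage H),(Lineage W,Lineage R))).
Lineage R and Lineage W form a cherry on this tree, so they are sister taxa.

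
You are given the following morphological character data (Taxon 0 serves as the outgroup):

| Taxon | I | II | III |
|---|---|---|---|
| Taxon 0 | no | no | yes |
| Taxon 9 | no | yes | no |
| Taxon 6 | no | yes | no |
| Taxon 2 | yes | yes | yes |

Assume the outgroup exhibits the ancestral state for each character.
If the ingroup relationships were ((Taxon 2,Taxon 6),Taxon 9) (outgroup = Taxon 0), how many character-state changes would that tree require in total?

4

Map each character onto ((Taxon 2,Taxon 6),Taxon 9) (rooted by Taxon 0) and count the minimum state changes it requires (Fitch parsimony):
I: 1; II: 1; III: 2.
Total tree length = 4.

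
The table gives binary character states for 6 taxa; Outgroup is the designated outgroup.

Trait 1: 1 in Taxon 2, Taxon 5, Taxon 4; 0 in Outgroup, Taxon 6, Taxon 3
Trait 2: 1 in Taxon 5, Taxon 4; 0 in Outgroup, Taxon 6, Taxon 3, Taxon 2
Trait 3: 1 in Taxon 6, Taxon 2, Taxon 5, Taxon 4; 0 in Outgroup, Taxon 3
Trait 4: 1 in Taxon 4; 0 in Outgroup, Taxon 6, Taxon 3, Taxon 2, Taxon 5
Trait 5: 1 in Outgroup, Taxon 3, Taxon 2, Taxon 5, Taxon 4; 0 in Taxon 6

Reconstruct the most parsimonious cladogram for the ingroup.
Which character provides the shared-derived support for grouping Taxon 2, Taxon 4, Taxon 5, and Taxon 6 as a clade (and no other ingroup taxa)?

Trait 3

Character polarity is set by the outgroup: the derived state is whichever differs from the outgroup's state, so for Trait 5 the derived state is '0', and for the remaining characters it is '1'.
Trait 1 (derived state '1') is shared by Taxon 2, Taxon 4, and Taxon 5 — a synapomorphy uniting that clade.
Trait 2: derived state '1' in Taxon 4 and Taxon 5 only — synapomorphy for {Taxon 4, Taxon 5}.
Trait 3 (derived state '1') is shared by Taxon 2, Taxon 4, Taxon 5, and Taxon 6 — a synapomorphy uniting that clade.
Trait 4: derived state '1' in Taxon 4 only — an autapomorphy, so it tells us nothing about relationships among taxa.
Trait 5 (derived state '0') is unique to Taxon 6 (autapomorphy; uninformative for grouping).
Most parsimonious ingroup topology: ((Taxon 6,(Taxon 2,(Taxon 5,Taxon 4))),Taxon 3).
The clade {Taxon 2, Taxon 4, Taxon 5, Taxon 6} is supported by Trait 3: its derived state '1' occurs in exactly those taxa and in no other taxon (including the outgroup).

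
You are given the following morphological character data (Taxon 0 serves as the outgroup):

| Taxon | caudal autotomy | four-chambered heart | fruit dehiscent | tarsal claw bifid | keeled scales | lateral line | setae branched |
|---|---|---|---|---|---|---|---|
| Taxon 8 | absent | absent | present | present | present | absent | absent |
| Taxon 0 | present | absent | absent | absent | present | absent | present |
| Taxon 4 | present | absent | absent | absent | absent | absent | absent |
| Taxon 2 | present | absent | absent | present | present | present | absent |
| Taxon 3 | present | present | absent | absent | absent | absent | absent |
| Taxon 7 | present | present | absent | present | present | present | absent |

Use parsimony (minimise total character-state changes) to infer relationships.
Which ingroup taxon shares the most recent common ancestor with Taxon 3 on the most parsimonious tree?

Character polarity is set by the outgroup: the derived state is whichever differs from the outgroup's state, so for caudal autotomy, keeled scales, setae branched the derived state is 'absent', and for the remaining characters it is 'present'.
caudal autotomy (derived state 'absent') is unique to Taxon 8 (autapomorphy; uninformative for grouping).
four-chambered heart groups Taxon 3 and Taxon 7, which is incompatible with the clades supported by the remaining characters; treating it as convergent (homoplasy) costs fewer steps than any alternative tree.
fruit dehiscent (derived state 'present') is unique to Taxon 8 (autapomorphy; uninformative for grouping).
Only Taxon 2, Taxon 7, and Taxon 8 show the derived state 'present' for tarsal claw bifid, supporting them as a clade.
keeled scales: derived state 'absent' in Taxon 3 and Taxon 4 only — synapomorphy for {Taxon 3, Taxon 4}.
lateral line (derived state 'present') is shared by Taxon 2 and Taxon 7 — a synapomorphy uniting that clade.
All ingroup taxa share the derived state 'absent' for setae branched; it defines the ingroup but does not resolve relationships within it.
Most parsimonious ingroup topology: (((Taxon 2,Taxon 7),Taxon 8),(Taxon 4,Taxon 3)).
Taxon 3 and Taxon 4 form a cherry on this tree, so they are sister taxa.

Taxon 4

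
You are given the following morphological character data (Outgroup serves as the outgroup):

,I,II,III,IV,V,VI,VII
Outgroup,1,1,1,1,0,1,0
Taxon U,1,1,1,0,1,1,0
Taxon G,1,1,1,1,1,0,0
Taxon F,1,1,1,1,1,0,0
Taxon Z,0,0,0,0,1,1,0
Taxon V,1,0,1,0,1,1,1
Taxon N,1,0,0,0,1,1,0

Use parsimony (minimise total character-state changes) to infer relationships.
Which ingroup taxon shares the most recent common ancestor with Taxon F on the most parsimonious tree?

Character polarity is set by the outgroup: the derived state is whichever differs from the outgroup's state, so for I, II, III, IV, VI the derived state is '0', and for the remaining characters it is '1'.
I (derived state '0') is unique to Taxon Z (autapomorphy; uninformative for grouping).
II: derived state '0' in Taxon N, Taxon V, and Taxon Z only — synapomorphy for {Taxon N, Taxon V, Taxon Z}.
III: derived state '0' in Taxon N and Taxon Z only — synapomorphy for {Taxon N, Taxon Z}.
IV (derived state '0') is shared by Taxon N, Taxon U, Taxon V, and Taxon Z — a synapomorphy uniting that clade.
All ingroup taxa share the derived state '1' for V; it defines the ingroup but does not resolve relationships within it.
VI (derived state '0') is shared by Taxon F and Taxon G — a synapomorphy uniting that clade.
VII: derived state '1' in Taxon V only — an autapomorphy, so it tells us nothing about relationships among taxa.
Most parsimonious ingroup topology: ((Taxon U,((Taxon Z,Taxon N),Taxon V)),(Taxon G,Taxon F)).
Taxon F and Taxon G form a cherry on this tree, so they are sister taxa.

Taxon G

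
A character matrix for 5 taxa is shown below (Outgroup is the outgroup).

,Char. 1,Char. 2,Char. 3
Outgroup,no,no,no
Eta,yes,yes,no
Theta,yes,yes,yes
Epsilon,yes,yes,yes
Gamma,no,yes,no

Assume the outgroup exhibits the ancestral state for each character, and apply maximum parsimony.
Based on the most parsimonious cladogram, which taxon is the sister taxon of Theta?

Epsilon

The outgroup has state 'no' for every character, so 'yes' is the derived state throughout.
Char. 1: derived state 'yes' in Epsilon, Eta, and Theta only — synapomorphy for {Epsilon, Eta, Theta}.
Char. 2 (derived state 'yes') is shared by all ingroup taxa — unites the whole ingroup.
Only Epsilon and Theta show the derived state 'yes' for Char. 3, supporting them as a clade.
Most parsimonious ingroup topology: (Gamma,(Eta,(Theta,Epsilon))).
Theta and Epsilon form a cherry on this tree, so they are sister taxa.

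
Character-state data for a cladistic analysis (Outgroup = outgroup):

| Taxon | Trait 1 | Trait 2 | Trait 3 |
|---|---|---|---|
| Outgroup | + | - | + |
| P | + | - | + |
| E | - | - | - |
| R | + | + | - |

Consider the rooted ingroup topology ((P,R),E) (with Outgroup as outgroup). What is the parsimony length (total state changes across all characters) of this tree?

4

Map each character onto ((P,R),E) (rooted by Outgroup) and count the minimum state changes it requires (Fitch parsimony):
Trait 1: 1; Trait 2: 1; Trait 3: 2.
Total tree length = 4.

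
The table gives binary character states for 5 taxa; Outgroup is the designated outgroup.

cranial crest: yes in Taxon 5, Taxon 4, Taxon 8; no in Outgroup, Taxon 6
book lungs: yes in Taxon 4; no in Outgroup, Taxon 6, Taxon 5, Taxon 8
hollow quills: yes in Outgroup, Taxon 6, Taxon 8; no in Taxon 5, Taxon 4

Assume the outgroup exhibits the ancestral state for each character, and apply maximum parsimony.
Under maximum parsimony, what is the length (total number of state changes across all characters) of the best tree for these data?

3

Character polarity is set by the outgroup: the derived state is whichever differs from the outgroup's state, so for hollow quills the derived state is 'no', and for the remaining characters it is 'yes'.
cranial crest: derived state 'yes' in Taxon 4, Taxon 5, and Taxon 8 only — synapomorphy for {Taxon 4, Taxon 5, Taxon 8}.
book lungs: derived state 'yes' in Taxon 4 only — an autapomorphy, so it tells us nothing about relationships among taxa.
hollow quills: derived state 'no' in Taxon 4 and Taxon 5 only — synapomorphy for {Taxon 4, Taxon 5}.
Most parsimonious ingroup topology: (Taxon 6,((Taxon 5,Taxon 4),Taxon 8)).
Changes per character on this tree: cranial crest: 1; book lungs: 1; hollow quills: 1.
Total = 3.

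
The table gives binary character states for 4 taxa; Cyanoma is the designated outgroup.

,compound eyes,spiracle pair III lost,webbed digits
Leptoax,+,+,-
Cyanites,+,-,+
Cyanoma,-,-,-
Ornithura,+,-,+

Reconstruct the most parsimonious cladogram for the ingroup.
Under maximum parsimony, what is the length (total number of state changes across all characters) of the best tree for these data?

3

The outgroup has state '-' for every character, so '+' is the derived state throughout.
compound eyes (derived state '+') is shared by all ingroup taxa — unites the whole ingroup.
spiracle pair III lost (derived state '+') is unique to Leptoax (autapomorphy; uninformative for grouping).
webbed digits (derived state '+') is shared by Cyanites and Ornithura — a synapomorphy uniting that clade.
Most parsimonious ingroup topology: (Leptoax,(Cyanites,Ornithura)).
Changes per character on this tree: compound eyes: 1; spiracle pair III lost: 1; webbed digits: 1.
Total = 3.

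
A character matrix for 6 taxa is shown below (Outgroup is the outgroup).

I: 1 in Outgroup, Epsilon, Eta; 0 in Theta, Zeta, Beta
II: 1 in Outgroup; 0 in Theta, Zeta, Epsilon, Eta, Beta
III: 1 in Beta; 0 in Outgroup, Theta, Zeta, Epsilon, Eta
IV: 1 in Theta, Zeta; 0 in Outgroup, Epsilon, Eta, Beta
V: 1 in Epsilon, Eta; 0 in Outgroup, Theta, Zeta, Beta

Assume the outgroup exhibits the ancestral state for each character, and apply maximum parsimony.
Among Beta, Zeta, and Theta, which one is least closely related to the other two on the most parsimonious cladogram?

Beta

Character polarity is set by the outgroup: the derived state is whichever differs from the outgroup's state, so for I, II the derived state is '0', and for the remaining characters it is '1'.
Only Beta, Theta, and Zeta show the derived state '0' for I, supporting them as a clade.
All ingroup taxa share the derived state '0' for II; it defines the ingroup but does not resolve relationships within it.
III (derived state '1') is unique to Beta (autapomorphy; uninformative for grouping).
IV: derived state '1' in Theta and Zeta only — synapomorphy for {Theta, Zeta}.
V (derived state '1') is shared by Epsilon and Eta — a synapomorphy uniting that clade.
Most parsimonious ingroup topology: (((Theta,Zeta),Beta),(Epsilon,Eta)).
Theta and Zeta share a more recent common ancestor with each other than either does with Beta, so Beta is the least closely related of the three.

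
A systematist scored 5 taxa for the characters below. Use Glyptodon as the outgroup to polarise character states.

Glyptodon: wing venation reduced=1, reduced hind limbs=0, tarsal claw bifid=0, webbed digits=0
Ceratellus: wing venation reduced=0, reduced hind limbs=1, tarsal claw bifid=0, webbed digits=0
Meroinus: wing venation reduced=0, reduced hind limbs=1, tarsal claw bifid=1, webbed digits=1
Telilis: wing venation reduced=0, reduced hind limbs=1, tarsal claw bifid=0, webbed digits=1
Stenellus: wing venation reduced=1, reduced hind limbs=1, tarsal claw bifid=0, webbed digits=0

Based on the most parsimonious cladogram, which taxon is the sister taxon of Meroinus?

Telilis

Character polarity is set by the outgroup: the derived state is whichever differs from the outgroup's state, so for wing venation reduced the derived state is '0', and for the remaining characters it is '1'.
wing venation reduced (derived state '0') is shared by Ceratellus, Meroinus, and Telilis — a synapomorphy uniting that clade.
All ingroup taxa share the derived state '1' for reduced hind limbs; it defines the ingroup but does not resolve relationships within it.
tarsal claw bifid (derived state '1') is unique to Meroinus (autapomorphy; uninformative for grouping).
webbed digits: derived state '1' in Meroinus and Telilis only — synapomorphy for {Meroinus, Telilis}.
Most parsimonious ingroup topology: ((Ceratellus,(Meroinus,Telilis)),Stenellus).
Meroinus and Telilis form a cherry on this tree, so they are sister taxa.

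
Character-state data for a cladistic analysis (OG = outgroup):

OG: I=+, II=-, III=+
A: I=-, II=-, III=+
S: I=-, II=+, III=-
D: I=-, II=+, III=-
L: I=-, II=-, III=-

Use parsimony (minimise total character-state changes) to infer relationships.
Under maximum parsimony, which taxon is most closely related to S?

Character polarity is set by the outgroup: the derived state is whichever differs from the outgroup's state, so for I, III the derived state is '-', and for the remaining characters it is '+'.
I (derived state '-') is shared by all ingroup taxa — unites the whole ingroup.
II: derived state '+' in D and S only — synapomorphy for {D, S}.
III (derived state '-') is shared by D, L, and S — a synapomorphy uniting that clade.
Most parsimonious ingroup topology: (A,((S,D),L)).
S and D form a cherry on this tree, so they are sister taxa.

D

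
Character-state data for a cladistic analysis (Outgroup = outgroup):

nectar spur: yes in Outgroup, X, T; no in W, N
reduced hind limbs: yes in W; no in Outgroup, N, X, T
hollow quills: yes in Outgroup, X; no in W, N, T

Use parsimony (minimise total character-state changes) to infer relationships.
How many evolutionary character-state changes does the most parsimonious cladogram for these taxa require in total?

Character polarity is set by the outgroup: the derived state is whichever differs from the outgroup's state, so for nectar spur, hollow quills the derived state is 'no', and for the remaining characters it is 'yes'.
Only N and W show the derived state 'no' for nectar spur, supporting them as a clade.
reduced hind limbs: derived state 'yes' in W only — an autapomorphy, so it tells us nothing about relationships among taxa.
hollow quills (derived state 'no') is shared by N, T, and W — a synapomorphy uniting that clade.
Most parsimonious ingroup topology: (((W,N),T),X).
Changes per character on this tree: nectar spur: 1; reduced hind limbs: 1; hollow quills: 1.
Total = 3.

3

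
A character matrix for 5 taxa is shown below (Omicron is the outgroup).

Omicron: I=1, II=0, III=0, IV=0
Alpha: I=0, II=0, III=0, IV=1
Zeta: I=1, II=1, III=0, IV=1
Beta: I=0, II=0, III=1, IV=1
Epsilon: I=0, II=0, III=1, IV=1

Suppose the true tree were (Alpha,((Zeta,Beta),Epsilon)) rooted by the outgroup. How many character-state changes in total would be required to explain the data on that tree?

Map each character onto (Alpha,((Zeta,Beta),Epsilon)) (rooted by Omicron) and count the minimum state changes it requires (Fitch parsimony):
I: 2; II: 1; III: 2; IV: 1.
Total tree length = 6.

6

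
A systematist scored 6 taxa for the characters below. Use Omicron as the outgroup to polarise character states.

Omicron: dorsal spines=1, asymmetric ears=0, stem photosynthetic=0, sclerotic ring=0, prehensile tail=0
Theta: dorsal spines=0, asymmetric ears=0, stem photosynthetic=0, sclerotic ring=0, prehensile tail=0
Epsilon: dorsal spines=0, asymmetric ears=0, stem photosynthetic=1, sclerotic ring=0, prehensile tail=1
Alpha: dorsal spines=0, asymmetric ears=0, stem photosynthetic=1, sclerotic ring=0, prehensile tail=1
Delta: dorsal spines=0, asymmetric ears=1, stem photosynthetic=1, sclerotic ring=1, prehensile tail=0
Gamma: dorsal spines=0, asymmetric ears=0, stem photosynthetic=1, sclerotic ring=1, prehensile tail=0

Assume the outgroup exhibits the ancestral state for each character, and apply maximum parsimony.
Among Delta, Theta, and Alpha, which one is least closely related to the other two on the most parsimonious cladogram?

Character polarity is set by the outgroup: the derived state is whichever differs from the outgroup's state, so for dorsal spines the derived state is '0', and for the remaining characters it is '1'.
All ingroup taxa share the derived state '0' for dorsal spines; it defines the ingroup but does not resolve relationships within it.
asymmetric ears: derived state '1' in Delta only — an autapomorphy, so it tells us nothing about relationships among taxa.
Only Alpha, Delta, Epsilon, and Gamma show the derived state '1' for stem photosynthetic, supporting them as a clade.
sclerotic ring (derived state '1') is shared by Delta and Gamma — a synapomorphy uniting that clade.
prehensile tail: derived state '1' in Alpha and Epsilon only — synapomorphy for {Alpha, Epsilon}.
Most parsimonious ingroup topology: (Theta,((Epsilon,Alpha),(Delta,Gamma))).
Delta and Alpha share a more recent common ancestor with each other than either does with Theta, so Theta is the least closely related of the three.

Theta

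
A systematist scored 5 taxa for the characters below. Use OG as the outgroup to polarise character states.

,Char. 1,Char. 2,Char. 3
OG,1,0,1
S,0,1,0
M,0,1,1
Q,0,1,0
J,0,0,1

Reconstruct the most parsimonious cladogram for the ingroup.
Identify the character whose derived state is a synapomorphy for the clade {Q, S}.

Char. 3

Character polarity is set by the outgroup: the derived state is whichever differs from the outgroup's state, so for Char. 1, Char. 3 the derived state is '0', and for the remaining characters it is '1'.
Char. 1 (derived state '0') is shared by all ingroup taxa — unites the whole ingroup.
Char. 2: derived state '1' in M, Q, and S only — synapomorphy for {M, Q, S}.
Only Q and S show the derived state '0' for Char. 3, supporting them as a clade.
Most parsimonious ingroup topology: (((S,Q),M),J).
The clade {Q, S} is supported by Char. 3: its derived state '0' occurs in exactly those taxa and in no other taxon (including the outgroup).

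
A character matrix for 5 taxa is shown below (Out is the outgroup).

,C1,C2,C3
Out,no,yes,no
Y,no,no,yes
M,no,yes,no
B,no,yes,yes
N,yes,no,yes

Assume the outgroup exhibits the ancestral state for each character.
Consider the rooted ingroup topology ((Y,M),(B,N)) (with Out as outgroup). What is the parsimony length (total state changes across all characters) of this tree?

Map each character onto ((Y,M),(B,N)) (rooted by Out) and count the minimum state changes it requires (Fitch parsimony):
C1: 1; C2: 2; C3: 2.
Total tree length = 5.

5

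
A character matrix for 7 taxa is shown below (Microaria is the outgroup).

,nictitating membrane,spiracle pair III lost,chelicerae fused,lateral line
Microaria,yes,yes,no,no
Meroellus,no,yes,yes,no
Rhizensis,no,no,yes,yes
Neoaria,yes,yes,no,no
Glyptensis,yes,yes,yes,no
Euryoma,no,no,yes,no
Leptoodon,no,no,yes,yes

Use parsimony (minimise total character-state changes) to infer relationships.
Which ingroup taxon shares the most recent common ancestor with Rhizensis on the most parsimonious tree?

Leptoodon

Character polarity is set by the outgroup: the derived state is whichever differs from the outgroup's state, so for nictitating membrane, spiracle pair III lost the derived state is 'no', and for the remaining characters it is 'yes'.
nictitating membrane (derived state 'no') is shared by Euryoma, Leptoodon, Meroellus, and Rhizensis — a synapomorphy uniting that clade.
spiracle pair III lost (derived state 'no') is shared by Euryoma, Leptoodon, and Rhizensis — a synapomorphy uniting that clade.
chelicerae fused: derived state 'yes' in Euryoma, Glyptensis, Leptoodon, Meroellus, and Rhizensis only — synapomorphy for {Euryoma, Glyptensis, Leptoodon, Meroellus, Rhizensis}.
lateral line (derived state 'yes') is shared by Leptoodon and Rhizensis — a synapomorphy uniting that clade.
Most parsimonious ingroup topology: (((Meroellus,((Rhizensis,Leptoodon),Euryoma)),Glyptensis),Neoaria).
Rhizensis and Leptoodon form a cherry on this tree, so they are sister taxa.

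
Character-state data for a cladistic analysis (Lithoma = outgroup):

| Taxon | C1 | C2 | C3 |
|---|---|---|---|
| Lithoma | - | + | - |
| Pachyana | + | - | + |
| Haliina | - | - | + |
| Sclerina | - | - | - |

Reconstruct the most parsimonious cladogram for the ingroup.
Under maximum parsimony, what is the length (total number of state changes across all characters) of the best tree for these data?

Character polarity is set by the outgroup: the derived state is whichever differs from the outgroup's state, so for C2 the derived state is '-', and for the remaining characters it is '+'.
C1: derived state '+' in Pachyana only — an autapomorphy, so it tells us nothing about relationships among taxa.
All ingroup taxa share the derived state '-' for C2; it defines the ingroup but does not resolve relationships within it.
Only Haliina and Pachyana show the derived state '+' for C3, supporting them as a clade.
Most parsimonious ingroup topology: ((Pachyana,Haliina),Sclerina).
Changes per character on this tree: C1: 1; C2: 1; C3: 1.
Total = 3.

3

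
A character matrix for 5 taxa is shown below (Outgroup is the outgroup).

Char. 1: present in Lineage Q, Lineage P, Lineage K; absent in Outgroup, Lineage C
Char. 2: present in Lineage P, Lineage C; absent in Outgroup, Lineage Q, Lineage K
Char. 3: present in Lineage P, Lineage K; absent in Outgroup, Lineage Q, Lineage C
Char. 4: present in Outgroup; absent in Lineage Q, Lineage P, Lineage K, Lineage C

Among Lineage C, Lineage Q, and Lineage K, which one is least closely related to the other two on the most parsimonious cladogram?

Character polarity is set by the outgroup: the derived state is whichever differs from the outgroup's state, so for Char. 4 the derived state is 'absent', and for the remaining characters it is 'present'.
Char. 1: derived state 'present' in Lineage K, Lineage P, and Lineage Q only — synapomorphy for {Lineage K, Lineage P, Lineage Q}.
Char. 2 (state 'present') occurs in Lineage C and Lineage P but conflicts with the nesting implied by the other characters — most parsimoniously interpreted as homoplasy.
Only Lineage K and Lineage P show the derived state 'present' for Char. 3, supporting them as a clade.
Char. 4 (derived state 'absent') is shared by all ingroup taxa — unites the whole ingroup.
Most parsimonious ingroup topology: (((Lineage P,Lineage K),Lineage Q),Lineage C).
Lineage Q and Lineage K share a more recent common ancestor with each other than either does with Lineage C, so Lineage C is the least closely related of the three.

Lineage C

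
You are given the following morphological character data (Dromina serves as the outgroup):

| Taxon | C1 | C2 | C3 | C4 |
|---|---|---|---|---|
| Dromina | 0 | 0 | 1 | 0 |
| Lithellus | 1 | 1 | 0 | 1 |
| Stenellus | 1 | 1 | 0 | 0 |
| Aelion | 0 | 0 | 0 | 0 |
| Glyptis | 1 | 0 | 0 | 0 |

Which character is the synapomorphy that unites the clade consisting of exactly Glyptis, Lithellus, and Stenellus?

C1

Character polarity is set by the outgroup: the derived state is whichever differs from the outgroup's state, so for C3 the derived state is '0', and for the remaining characters it is '1'.
Only Glyptis, Lithellus, and Stenellus show the derived state '1' for C1, supporting them as a clade.
C2: derived state '1' in Lithellus and Stenellus only — synapomorphy for {Lithellus, Stenellus}.
All ingroup taxa share the derived state '0' for C3; it defines the ingroup but does not resolve relationships within it.
C4: derived state '1' in Lithellus only — an autapomorphy, so it tells us nothing about relationships among taxa.
Most parsimonious ingroup topology: (((Lithellus,Stenellus),Glyptis),Aelion).
The clade {Glyptis, Lithellus, Stenellus} is supported by C1: its derived state '1' occurs in exactly those taxa and in no other taxon (including the outgroup).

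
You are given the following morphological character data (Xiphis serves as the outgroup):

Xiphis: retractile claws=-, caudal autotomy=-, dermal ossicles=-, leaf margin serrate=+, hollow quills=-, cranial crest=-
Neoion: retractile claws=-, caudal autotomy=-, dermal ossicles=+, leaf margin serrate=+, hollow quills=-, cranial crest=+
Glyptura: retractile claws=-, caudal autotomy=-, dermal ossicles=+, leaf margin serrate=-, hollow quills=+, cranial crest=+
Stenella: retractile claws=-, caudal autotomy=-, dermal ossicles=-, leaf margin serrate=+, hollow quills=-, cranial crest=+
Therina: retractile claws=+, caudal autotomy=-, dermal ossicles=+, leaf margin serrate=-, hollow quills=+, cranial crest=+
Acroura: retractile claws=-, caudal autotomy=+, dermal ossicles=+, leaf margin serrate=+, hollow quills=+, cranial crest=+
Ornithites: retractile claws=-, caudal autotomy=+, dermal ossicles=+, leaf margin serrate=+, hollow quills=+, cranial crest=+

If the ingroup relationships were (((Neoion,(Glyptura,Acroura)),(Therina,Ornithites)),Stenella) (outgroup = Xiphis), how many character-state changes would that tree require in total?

9

Map each character onto (((Neoion,(Glyptura,Acroura)),(Therina,Ornithites)),Stenella) (rooted by Xiphis) and count the minimum state changes it requires (Fitch parsimony):
retractile claws: 1; caudal autotomy: 2; dermal ossicles: 1; leaf margin serrate: 2; hollow quills: 2; cranial crest: 1.
Total tree length = 9.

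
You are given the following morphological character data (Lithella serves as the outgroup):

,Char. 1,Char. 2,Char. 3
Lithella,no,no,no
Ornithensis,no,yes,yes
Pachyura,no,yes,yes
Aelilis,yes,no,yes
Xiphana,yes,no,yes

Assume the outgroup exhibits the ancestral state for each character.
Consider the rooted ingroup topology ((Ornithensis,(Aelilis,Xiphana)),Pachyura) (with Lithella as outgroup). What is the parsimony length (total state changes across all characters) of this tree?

4

Map each character onto ((Ornithensis,(Aelilis,Xiphana)),Pachyura) (rooted by Lithella) and count the minimum state changes it requires (Fitch parsimony):
Char. 1: 1; Char. 2: 2; Char. 3: 1.
Total tree length = 4.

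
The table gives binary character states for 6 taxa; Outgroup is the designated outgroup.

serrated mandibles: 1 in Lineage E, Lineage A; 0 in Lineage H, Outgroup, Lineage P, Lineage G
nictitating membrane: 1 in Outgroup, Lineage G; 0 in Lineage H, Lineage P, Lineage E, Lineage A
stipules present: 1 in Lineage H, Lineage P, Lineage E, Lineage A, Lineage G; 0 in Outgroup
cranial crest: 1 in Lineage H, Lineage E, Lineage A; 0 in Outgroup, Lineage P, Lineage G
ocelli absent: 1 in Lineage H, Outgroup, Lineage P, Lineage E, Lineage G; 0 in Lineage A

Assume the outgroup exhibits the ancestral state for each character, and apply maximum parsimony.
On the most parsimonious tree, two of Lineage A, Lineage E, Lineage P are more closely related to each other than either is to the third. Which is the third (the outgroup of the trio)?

Lineage P

Character polarity is set by the outgroup: the derived state is whichever differs from the outgroup's state, so for nictitating membrane, ocelli absent the derived state is '0', and for the remaining characters it is '1'.
serrated mandibles (derived state '1') is shared by Lineage A and Lineage E — a synapomorphy uniting that clade.
Only Lineage A, Lineage E, Lineage H, and Lineage P show the derived state '0' for nictitating membrane, supporting them as a clade.
All ingroup taxa share the derived state '1' for stipules present; it defines the ingroup but does not resolve relationships within it.
cranial crest (derived state '1') is shared by Lineage A, Lineage E, and Lineage H — a synapomorphy uniting that clade.
ocelli absent: derived state '0' in Lineage A only — an autapomorphy, so it tells us nothing about relationships among taxa.
Most parsimonious ingroup topology: ((Lineage P,((Lineage A,Lineage E),Lineage H)),Lineage G).
Lineage A and Lineage E share a more recent common ancestor with each other than either does with Lineage P, so Lineage P is the least closely related of the three.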